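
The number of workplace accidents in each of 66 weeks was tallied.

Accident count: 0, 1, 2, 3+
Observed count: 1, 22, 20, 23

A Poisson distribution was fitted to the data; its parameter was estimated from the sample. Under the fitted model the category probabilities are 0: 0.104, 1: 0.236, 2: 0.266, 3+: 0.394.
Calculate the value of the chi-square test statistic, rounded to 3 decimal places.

8.346

Expected counts E_i = n·p_i: 66×0.104 = 6.864, 66×0.236 = 15.576, 66×0.266 = 17.556, 66×0.394 = 26.004.
cat         O        E   (O−E)²/E
0           1    6.864     5.0097
1          22   15.576     2.6494
2          20   17.556     0.3402
3+         23   26.004     0.3470
Sum = 8.346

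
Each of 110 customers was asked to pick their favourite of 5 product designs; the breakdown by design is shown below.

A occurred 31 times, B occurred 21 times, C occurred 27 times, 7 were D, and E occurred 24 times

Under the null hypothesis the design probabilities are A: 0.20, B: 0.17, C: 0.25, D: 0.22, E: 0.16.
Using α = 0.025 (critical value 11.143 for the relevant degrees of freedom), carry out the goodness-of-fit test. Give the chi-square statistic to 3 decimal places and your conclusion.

18.526; reject

Expected counts E_i = n·p_i: 110×0.20 = 22, 110×0.17 = 18.7, 110×0.25 = 27.5, 110×0.22 = 24.2, 110×0.16 = 17.6.
χ² = (31−22)²/22 + (21−18.7)²/18.7 + (27−27.5)²/27.5 + (7−24.2)²/24.2 + (24−17.6)²/17.6
   = 3.6818 + 0.2829 + 0.0091 + 12.2248 + 2.3273
Sum = 18.526
df = 4. Since 18.526 > 11.143, we reject H₀.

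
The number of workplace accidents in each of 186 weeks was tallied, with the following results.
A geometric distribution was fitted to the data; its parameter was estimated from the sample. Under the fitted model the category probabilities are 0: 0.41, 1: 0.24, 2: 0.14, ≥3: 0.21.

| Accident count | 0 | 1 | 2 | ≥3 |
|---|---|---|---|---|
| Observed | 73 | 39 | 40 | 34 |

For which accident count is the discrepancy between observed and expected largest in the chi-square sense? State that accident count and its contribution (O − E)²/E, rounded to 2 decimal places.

Expected counts E_i = n·p_i: 186×0.41 = 76.26, 186×0.24 = 44.64, 186×0.14 = 26.04, 186×0.21 = 39.06.
cat         O        E   (O−E)²/E
0          73    76.26      0.139
1          39    44.64      0.713
2          40    26.04      7.484
≥3         34    39.06      0.655
The largest term is for 2: 7.48.

2, 7.48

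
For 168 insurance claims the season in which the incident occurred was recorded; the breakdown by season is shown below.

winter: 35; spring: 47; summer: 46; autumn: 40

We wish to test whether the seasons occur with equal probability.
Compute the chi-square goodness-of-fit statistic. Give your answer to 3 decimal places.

2.238

Expected count for each of the 4 categories: 168/4 = 42.
cat         O        E   (O−E)²/E
winter     35       42     1.1667
spring     47       42     0.5952
summer     46       42     0.3810
autumn     40       42     0.0952
Sum = 2.238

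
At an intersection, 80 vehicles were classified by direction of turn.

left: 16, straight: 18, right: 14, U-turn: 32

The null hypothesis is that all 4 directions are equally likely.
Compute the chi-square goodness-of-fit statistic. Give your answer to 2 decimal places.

10.00

Expected count for each of the 4 categories: 80/4 = 20.
left: (16 − 20)²/20 = 16/20 = 0.800
straight: (18 − 20)²/20 = 4/20 = 0.200
right: (14 − 20)²/20 = 36/20 = 1.800
U-turn: (32 − 20)²/20 = 144/20 = 7.200
Sum = 10.00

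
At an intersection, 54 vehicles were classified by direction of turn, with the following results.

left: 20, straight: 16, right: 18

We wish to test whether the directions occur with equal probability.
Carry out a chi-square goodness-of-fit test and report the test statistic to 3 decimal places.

Expected count for each of the 3 categories: 54/3 = 18.
cat           O        E   (O−E)²/E
left         20       18     0.2222
straight     16       18     0.2222
right        18       18     0.0000
Sum = 0.444

0.444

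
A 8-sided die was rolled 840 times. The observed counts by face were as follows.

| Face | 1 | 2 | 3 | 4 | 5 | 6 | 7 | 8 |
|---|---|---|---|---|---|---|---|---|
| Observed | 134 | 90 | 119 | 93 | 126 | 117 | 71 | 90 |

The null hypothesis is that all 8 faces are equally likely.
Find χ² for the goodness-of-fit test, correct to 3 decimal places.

Under H₀ each category has probability 1/8, so each expected count is 840/8 = 105.
cat         O        E   (O−E)²/E
1         134      105     8.0095
2          90      105     2.1429
3         119      105     1.8667
4          93      105     1.3714
5         126      105     4.2000
6         117      105     1.3714
7          71      105    11.0095
8          90      105     2.1429
Sum = 32.114

32.114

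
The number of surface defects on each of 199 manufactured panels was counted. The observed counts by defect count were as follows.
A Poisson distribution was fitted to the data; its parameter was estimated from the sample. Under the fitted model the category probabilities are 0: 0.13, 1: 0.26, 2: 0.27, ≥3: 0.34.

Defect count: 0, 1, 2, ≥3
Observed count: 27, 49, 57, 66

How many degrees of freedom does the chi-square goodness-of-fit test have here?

There are k = 4 categories and 1 parameter estimated from the data, so df = 4 − 1 − 1 = 2.

2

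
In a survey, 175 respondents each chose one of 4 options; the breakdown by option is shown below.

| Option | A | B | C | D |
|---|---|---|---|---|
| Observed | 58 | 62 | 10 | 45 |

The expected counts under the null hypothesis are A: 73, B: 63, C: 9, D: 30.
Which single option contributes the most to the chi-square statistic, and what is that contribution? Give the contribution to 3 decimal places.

D, 7.500

χ² = (58−73)²/73 + (62−63)²/63 + (10−9)²/9 + (45−30)²/30
   = 3.0822 + 0.0159 + 0.1111 + 7.5000
The largest term is for D: 7.500.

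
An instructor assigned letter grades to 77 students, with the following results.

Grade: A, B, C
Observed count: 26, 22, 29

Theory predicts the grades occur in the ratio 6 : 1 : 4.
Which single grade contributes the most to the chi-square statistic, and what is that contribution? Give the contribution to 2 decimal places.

Ratio total = 11. Expected counts: 77×6/11 = 42, 77×1/11 = 7, 77×4/11 = 28.
χ² = (26−42)²/42 + (22−7)²/7 + (29−28)²/28
   = 6.095 + 32.143 + 0.036
The largest term is for B: 32.14.

B, 32.14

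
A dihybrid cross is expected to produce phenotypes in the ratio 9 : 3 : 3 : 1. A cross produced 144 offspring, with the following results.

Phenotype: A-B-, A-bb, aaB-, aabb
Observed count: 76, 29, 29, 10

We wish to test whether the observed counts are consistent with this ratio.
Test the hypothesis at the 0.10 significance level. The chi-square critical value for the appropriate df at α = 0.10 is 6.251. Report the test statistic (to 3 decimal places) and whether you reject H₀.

0.716; do not reject

Ratio total = 16. Expected counts: 144×9/16 = 81, 144×3/16 = 27, 144×3/16 = 27, 144×1/16 = 9.
A-B-: (76 − 81)²/81 = 25/81 = 0.3086
A-bb: (29 − 27)²/27 = 4/27 = 0.1481
aaB-: (29 − 27)²/27 = 4/27 = 0.1481
aabb: (10 − 9)²/9 = 1/9 = 0.1111
Sum = 0.716
df = 3. Since 0.716 < 6.251, we do not reject H₀.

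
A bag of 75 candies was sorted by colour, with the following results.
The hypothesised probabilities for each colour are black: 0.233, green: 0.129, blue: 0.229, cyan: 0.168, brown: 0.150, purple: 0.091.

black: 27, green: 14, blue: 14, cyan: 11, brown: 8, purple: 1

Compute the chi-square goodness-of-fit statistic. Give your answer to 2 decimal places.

13.83

Expected counts E_i = n·p_i: 75×0.233 = 17.475, 75×0.129 = 9.675, 75×0.229 = 17.175, 75×0.168 = 12.6, 75×0.150 = 11.25, 75×0.091 = 6.825.
black: (27 − 17.475)²/17.475 = 90.725625/17.475 = 5.192
green: (14 − 9.675)²/9.675 = 18.705625/9.675 = 1.933
blue: (14 − 17.175)²/17.175 = 10.080625/17.175 = 0.587
cyan: (11 − 12.6)²/12.6 = 2.56/12.6 = 0.203
brown: (8 − 11.25)²/11.25 = 10.5625/11.25 = 0.939
purple: (1 − 6.825)²/6.825 = 33.930625/6.825 = 4.972
Sum = 13.83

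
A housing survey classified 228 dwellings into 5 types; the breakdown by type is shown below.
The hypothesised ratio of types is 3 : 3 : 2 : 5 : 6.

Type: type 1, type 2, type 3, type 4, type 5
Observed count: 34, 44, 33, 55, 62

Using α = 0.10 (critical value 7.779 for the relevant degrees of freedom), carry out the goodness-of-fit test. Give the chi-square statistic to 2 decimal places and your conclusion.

Ratio total = 19. Expected counts: 228×3/19 = 36, 228×3/19 = 36, 228×2/19 = 24, 228×5/19 = 60, 228×6/19 = 72.
cat         O        E   (O−E)²/E
type 1     34       36      0.111
type 2     44       36      1.778
type 3     33       24      3.375
type 4     55       60      0.417
type 5     62       72      1.389
Sum = 7.07
df = 4. Since 7.07 < 7.779, we do not reject H₀.

7.07; do not reject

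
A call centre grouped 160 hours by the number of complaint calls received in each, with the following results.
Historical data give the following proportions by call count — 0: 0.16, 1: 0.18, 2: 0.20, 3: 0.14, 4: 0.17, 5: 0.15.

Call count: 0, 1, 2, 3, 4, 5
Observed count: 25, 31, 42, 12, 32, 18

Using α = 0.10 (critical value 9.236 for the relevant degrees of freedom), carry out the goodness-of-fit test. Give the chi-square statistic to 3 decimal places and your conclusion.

Expected counts E_i = n·p_i: 160×0.16 = 25.6, 160×0.18 = 28.8, 160×0.20 = 32, 160×0.14 = 22.4, 160×0.17 = 27.2, 160×0.15 = 24.
cat         O        E   (O−E)²/E
0          25     25.6     0.0141
1          31     28.8     0.1681
2          42       32     3.1250
3          12     22.4     4.8286
4          32     27.2     0.8471
5          18       24     1.5000
Sum = 10.483
df = 5. Since 10.483 > 9.236, we reject H₀.

10.483; reject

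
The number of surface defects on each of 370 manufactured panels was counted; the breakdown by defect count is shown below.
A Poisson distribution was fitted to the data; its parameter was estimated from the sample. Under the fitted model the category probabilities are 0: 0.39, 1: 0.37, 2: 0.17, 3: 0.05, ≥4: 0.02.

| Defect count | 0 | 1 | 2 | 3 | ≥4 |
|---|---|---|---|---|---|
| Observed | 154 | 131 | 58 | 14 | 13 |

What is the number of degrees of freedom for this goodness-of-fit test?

3

There are k = 5 categories and 1 parameter estimated from the data, so df = 5 − 1 − 1 = 3.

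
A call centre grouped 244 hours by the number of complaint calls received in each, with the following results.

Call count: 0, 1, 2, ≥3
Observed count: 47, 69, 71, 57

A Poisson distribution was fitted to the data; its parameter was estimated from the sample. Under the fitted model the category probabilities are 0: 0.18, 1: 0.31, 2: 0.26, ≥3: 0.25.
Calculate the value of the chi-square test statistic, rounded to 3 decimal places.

Expected counts E_i = n·p_i: 244×0.18 = 43.92, 244×0.31 = 75.64, 244×0.26 = 63.44, 244×0.25 = 61.
cat         O        E   (O−E)²/E
0          47    43.92     0.2160
1          69    75.64     0.5829
2          71    63.44     0.9009
≥3         57       61     0.2623
Sum = 1.962

1.962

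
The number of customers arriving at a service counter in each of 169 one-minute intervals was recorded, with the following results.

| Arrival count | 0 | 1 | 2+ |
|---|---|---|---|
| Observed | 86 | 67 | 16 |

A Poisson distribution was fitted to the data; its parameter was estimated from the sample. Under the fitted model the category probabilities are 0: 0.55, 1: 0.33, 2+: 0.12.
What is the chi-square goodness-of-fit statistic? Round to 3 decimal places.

3.684

Expected counts E_i = n·p_i: 169×0.55 = 92.95, 169×0.33 = 55.77, 169×0.12 = 20.28.
0: (86 − 92.95)²/92.95 = 48.3025/92.95 = 0.5197
1: (67 − 55.77)²/55.77 = 126.1129/55.77 = 2.2613
2+: (16 − 20.28)²/20.28 = 18.3184/20.28 = 0.9033
Sum = 3.684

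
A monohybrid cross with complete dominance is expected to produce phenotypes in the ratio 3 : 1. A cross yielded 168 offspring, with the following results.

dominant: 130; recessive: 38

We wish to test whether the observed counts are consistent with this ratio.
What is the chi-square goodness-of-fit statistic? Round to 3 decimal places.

Ratio total = 4. Expected counts: 168×3/4 = 126, 168×1/4 = 42.
χ² = (130−126)²/126 + (38−42)²/42
   = 0.1270 + 0.3810
Sum = 0.508

0.508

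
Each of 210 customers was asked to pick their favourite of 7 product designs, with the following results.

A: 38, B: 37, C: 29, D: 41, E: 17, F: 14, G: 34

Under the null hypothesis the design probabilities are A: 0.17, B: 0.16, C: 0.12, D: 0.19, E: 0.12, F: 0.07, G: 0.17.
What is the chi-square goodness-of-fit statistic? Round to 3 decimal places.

Expected counts E_i = n·p_i: 210×0.17 = 35.7, 210×0.16 = 33.6, 210×0.12 = 25.2, 210×0.19 = 39.9, 210×0.12 = 25.2, 210×0.07 = 14.7, 210×0.17 = 35.7.
χ² = (38−35.7)²/35.7 + (37−33.6)²/33.6 + (29−25.2)²/25.2 + (41−39.9)²/39.9 + (17−25.2)²/25.2 + (14−14.7)²/14.7 + (34−35.7)²/35.7
   = 0.1482 + 0.3440 + 0.5730 + 0.0303 + 2.6683 + 0.0333 + 0.0810
Sum = 3.878

3.878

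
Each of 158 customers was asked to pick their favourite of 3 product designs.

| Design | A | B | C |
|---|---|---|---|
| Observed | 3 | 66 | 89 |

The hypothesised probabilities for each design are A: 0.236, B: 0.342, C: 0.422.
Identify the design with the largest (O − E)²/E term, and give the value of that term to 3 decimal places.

Expected counts E_i = n·p_i: 158×0.236 = 37.288, 158×0.342 = 54.036, 158×0.422 = 66.676.
χ² = (3−37.288)²/37.288 + (66−54.036)²/54.036 + (89−66.676)²/66.676
   = 31.5294 + 2.6489 + 7.4744
The largest term is for A: 31.529.

A, 31.529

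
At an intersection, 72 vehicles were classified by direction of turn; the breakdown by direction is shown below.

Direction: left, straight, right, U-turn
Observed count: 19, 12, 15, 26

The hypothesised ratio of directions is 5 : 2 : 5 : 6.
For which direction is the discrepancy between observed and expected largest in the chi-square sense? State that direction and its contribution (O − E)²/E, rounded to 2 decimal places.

straight, 2.00

Ratio total = 18. Expected counts: 72×5/18 = 20, 72×2/18 = 8, 72×5/18 = 20, 72×6/18 = 24.
cat           O        E   (O−E)²/E
left         19       20      0.050
straight     12        8      2.000
right        15       20      1.250
U-turn       26       24      0.167
The largest term is for straight: 2.00.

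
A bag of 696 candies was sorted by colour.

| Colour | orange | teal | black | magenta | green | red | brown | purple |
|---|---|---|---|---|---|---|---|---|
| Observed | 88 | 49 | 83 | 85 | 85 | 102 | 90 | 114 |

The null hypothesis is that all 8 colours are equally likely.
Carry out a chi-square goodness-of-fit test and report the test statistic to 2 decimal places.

Under H₀ each category has probability 1/8, so each expected count is 696/8 = 87.
orange: (88 − 87)²/87 = 1/87 = 0.011
teal: (49 − 87)²/87 = 1444/87 = 16.598
black: (83 − 87)²/87 = 16/87 = 0.184
magenta: (85 − 87)²/87 = 4/87 = 0.046
green: (85 − 87)²/87 = 4/87 = 0.046
red: (102 − 87)²/87 = 225/87 = 2.586
brown: (90 − 87)²/87 = 9/87 = 0.103
purple: (114 − 87)²/87 = 729/87 = 8.379
Sum = 27.95

27.95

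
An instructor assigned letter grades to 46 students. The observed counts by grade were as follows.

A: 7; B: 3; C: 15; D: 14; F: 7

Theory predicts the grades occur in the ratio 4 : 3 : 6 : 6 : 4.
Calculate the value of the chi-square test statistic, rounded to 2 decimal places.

2.83

Ratio total = 23. Expected counts: 46×4/23 = 8, 46×3/23 = 6, 46×6/23 = 12, 46×6/23 = 12, 46×4/23 = 8.
χ² = (7−8)²/8 + (3−6)²/6 + (15−12)²/12 + (14−12)²/12 + (7−8)²/8
   = 0.125 + 1.500 + 0.750 + 0.333 + 0.125
Sum = 2.83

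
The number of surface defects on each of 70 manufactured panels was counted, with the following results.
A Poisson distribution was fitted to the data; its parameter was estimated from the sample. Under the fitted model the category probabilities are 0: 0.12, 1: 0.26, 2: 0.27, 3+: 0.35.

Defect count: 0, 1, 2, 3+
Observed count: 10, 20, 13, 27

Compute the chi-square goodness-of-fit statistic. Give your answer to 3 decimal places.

Expected counts E_i = n·p_i: 70×0.12 = 8.4, 70×0.26 = 18.2, 70×0.27 = 18.9, 70×0.35 = 24.5.
χ² = (10−8.4)²/8.4 + (20−18.2)²/18.2 + (13−18.9)²/18.9 + (27−24.5)²/24.5
   = 0.3048 + 0.1780 + 1.8418 + 0.2551
Sum = 2.580

2.580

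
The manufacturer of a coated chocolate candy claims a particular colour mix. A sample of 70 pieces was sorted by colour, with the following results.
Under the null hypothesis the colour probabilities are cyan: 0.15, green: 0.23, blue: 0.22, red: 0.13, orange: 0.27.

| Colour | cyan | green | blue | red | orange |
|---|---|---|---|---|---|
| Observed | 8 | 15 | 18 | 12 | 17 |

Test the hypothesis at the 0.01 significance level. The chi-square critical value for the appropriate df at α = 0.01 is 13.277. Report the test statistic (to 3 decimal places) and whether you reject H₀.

2.225; do not reject

Expected counts E_i = n·p_i: 70×0.15 = 10.5, 70×0.23 = 16.1, 70×0.22 = 15.4, 70×0.13 = 9.1, 70×0.27 = 18.9.
cat         O        E   (O−E)²/E
cyan        8     10.5     0.5952
green      15     16.1     0.0752
blue       18     15.4     0.4390
red        12      9.1     0.9242
orange     17     18.9     0.1910
Sum = 2.225
df = 4. Since 2.225 < 13.277, we do not reject H₀.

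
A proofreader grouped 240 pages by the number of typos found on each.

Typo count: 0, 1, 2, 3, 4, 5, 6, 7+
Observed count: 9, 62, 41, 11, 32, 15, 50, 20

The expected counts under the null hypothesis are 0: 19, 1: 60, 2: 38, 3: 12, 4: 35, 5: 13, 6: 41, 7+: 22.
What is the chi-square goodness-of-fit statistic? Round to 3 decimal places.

cat         O        E   (O−E)²/E
0           9       19     5.2632
1          62       60     0.0667
2          41       38     0.2368
3          11       12     0.0833
4          32       35     0.2571
5          15       13     0.3077
6          50       41     1.9756
7+         20       22     0.1818
Sum = 8.372

8.372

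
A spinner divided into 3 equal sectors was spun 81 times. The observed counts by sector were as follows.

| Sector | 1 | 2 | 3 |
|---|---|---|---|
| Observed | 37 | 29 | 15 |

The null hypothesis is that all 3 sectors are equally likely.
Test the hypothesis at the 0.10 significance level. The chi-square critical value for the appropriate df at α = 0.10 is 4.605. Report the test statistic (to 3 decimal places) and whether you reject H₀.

9.185; reject

Expected count for each of the 3 categories: 81/3 = 27.
cat         O        E   (O−E)²/E
1          37       27     3.7037
2          29       27     0.1481
3          15       27     5.3333
Sum = 9.185
df = 2. Since 9.185 > 4.605, we reject H₀.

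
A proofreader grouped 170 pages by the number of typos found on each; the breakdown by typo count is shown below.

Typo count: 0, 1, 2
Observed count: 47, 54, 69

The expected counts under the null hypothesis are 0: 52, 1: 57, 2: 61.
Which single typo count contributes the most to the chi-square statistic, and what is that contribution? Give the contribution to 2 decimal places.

χ² = (47−52)²/52 + (54−57)²/57 + (69−61)²/61
   = 0.481 + 0.158 + 1.049
The largest term is for 2: 1.05.

2, 1.05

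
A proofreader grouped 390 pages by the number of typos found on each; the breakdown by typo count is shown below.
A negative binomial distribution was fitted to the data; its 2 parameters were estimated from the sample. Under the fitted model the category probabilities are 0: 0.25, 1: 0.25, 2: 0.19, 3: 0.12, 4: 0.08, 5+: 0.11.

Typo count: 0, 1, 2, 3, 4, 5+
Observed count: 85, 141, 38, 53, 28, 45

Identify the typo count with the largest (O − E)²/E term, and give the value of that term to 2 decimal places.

Expected counts E_i = n·p_i: 390×0.25 = 97.5, 390×0.25 = 97.5, 390×0.19 = 74.1, 390×0.12 = 46.8, 390×0.08 = 31.2, 390×0.11 = 42.9.
cat         O        E   (O−E)²/E
0          85     97.5      1.603
1         141     97.5     19.408
2          38     74.1     17.587
3          53     46.8      0.821
4          28     31.2      0.328
5+         45     42.9      0.103
The largest term is for 1: 19.41.

1, 19.41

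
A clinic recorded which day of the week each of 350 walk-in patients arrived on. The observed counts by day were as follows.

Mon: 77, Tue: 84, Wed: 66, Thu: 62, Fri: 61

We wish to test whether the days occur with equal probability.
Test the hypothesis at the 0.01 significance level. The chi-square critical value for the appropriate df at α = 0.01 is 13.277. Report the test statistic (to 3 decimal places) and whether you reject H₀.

Under H₀ each category has probability 1/5, so each expected count is 350/5 = 70.
cat         O        E   (O−E)²/E
Mon        77       70     0.7000
Tue        84       70     2.8000
Wed        66       70     0.2286
Thu        62       70     0.9143
Fri        61       70     1.1571
Sum = 5.800
df = 4. Since 5.800 < 13.277, we do not reject H₀.

5.800; do not reject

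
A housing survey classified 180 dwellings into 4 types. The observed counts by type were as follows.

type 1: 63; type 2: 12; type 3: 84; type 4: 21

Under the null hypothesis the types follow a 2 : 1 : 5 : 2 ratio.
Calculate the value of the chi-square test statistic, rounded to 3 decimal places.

28.900

Ratio total = 10. Expected counts: 180×2/10 = 36, 180×1/10 = 18, 180×5/10 = 90, 180×2/10 = 36.
type 1: (63 − 36)²/36 = 729/36 = 20.2500
type 2: (12 − 18)²/18 = 36/18 = 2.0000
type 3: (84 − 90)²/90 = 36/90 = 0.4000
type 4: (21 − 36)²/36 = 225/36 = 6.2500
Sum = 28.900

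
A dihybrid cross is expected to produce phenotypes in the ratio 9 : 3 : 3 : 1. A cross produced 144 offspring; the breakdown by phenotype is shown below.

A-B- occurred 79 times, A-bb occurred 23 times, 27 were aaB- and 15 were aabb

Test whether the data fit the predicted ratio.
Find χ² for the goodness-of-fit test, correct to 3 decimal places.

4.642

Ratio total = 16. Expected counts: 144×9/16 = 81, 144×3/16 = 27, 144×3/16 = 27, 144×1/16 = 9.
A-B-: (79 − 81)²/81 = 4/81 = 0.0494
A-bb: (23 − 27)²/27 = 16/27 = 0.5926
aaB-: (27 − 27)²/27 = 0/27 = 0.0000
aabb: (15 − 9)²/9 = 36/9 = 4.0000
Sum = 4.642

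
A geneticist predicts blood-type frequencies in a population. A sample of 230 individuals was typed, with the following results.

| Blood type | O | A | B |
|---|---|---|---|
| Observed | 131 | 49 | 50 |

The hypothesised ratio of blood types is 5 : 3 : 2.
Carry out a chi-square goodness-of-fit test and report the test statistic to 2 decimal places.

8.37

Ratio total = 10. Expected counts: 230×5/10 = 115, 230×3/10 = 69, 230×2/10 = 46.
O: (131 − 115)²/115 = 256/115 = 2.226
A: (49 − 69)²/69 = 400/69 = 5.797
B: (50 − 46)²/46 = 16/46 = 0.348
Sum = 8.37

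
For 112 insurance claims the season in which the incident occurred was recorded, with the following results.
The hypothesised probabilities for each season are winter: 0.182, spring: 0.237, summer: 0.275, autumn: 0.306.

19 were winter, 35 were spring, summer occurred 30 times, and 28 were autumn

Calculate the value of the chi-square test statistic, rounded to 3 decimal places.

Expected counts E_i = n·p_i: 112×0.182 = 20.384, 112×0.237 = 26.544, 112×0.275 = 30.8, 112×0.306 = 34.272.
cat         O        E   (O−E)²/E
winter     19   20.384     0.0940
spring     35   26.544     2.6938
summer     30     30.8     0.0208
autumn     28   34.272     1.1478
Sum = 3.956

3.956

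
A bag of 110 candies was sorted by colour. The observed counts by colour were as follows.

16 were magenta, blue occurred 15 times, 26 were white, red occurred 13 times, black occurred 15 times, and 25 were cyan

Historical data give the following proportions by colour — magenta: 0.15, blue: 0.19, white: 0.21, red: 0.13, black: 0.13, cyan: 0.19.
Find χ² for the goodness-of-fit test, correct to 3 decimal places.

3.002

Expected counts E_i = n·p_i: 110×0.15 = 16.5, 110×0.19 = 20.9, 110×0.21 = 23.1, 110×0.13 = 14.3, 110×0.13 = 14.3, 110×0.19 = 20.9.
cat          O        E   (O−E)²/E
magenta     16     16.5     0.0152
blue        15     20.9     1.6656
white       26     23.1     0.3641
red         13     14.3     0.1182
black       15     14.3     0.0343
cyan        25     20.9     0.8043
Sum = 3.002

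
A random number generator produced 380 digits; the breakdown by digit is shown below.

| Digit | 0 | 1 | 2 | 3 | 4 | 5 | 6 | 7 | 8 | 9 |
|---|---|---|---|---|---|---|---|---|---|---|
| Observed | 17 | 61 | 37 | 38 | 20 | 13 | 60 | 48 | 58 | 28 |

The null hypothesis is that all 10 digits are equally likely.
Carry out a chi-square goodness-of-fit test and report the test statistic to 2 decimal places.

79.05

Expected count for each of the 10 categories: 380/10 = 38.
cat         O        E   (O−E)²/E
0          17       38     11.605
1          61       38     13.921
2          37       38      0.026
3          38       38      0.000
4          20       38      8.526
5          13       38     16.447
6          60       38     12.737
7          48       38      2.632
8          58       38     10.526
9          28       38      2.632
Sum = 79.05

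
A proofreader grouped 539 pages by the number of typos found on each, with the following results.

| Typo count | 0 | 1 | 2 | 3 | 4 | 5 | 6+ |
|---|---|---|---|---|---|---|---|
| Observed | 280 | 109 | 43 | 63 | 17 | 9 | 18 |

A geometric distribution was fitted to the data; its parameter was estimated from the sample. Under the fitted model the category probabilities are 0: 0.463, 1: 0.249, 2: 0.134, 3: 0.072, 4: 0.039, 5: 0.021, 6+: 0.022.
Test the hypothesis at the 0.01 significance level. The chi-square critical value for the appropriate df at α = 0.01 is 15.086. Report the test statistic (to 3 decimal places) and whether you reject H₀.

Expected counts E_i = n·p_i: 539×0.463 = 249.557, 539×0.249 = 134.211, 539×0.134 = 72.226, 539×0.072 = 38.808, 539×0.039 = 21.021, 539×0.021 = 11.319, 539×0.022 = 11.858.
cat         O        E   (O−E)²/E
0         280  249.557     3.7137
1         109  134.211     4.7358
2          43   72.226    11.8262
3          63   38.808    15.0807
4          17   21.021     0.7692
5           9   11.319     0.4751
6+         18   11.858     3.1813
Sum = 39.782
df = 5. Since 39.782 > 15.086, we reject H₀.

39.782; reject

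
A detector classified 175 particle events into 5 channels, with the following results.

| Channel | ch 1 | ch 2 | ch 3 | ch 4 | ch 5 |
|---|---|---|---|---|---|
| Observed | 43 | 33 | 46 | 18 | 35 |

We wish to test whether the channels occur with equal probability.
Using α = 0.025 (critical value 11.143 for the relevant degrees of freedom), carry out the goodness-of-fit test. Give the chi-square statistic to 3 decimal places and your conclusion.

13.657; reject

Expected count for each of the 5 categories: 175/5 = 35.
χ² = (43−35)²/35 + (33−35)²/35 + (46−35)²/35 + (18−35)²/35 + (35−35)²/35
   = 1.8286 + 0.1143 + 3.4571 + 8.2571 + 0.0000
Sum = 13.657
df = 4. Since 13.657 > 11.143, we reject H₀.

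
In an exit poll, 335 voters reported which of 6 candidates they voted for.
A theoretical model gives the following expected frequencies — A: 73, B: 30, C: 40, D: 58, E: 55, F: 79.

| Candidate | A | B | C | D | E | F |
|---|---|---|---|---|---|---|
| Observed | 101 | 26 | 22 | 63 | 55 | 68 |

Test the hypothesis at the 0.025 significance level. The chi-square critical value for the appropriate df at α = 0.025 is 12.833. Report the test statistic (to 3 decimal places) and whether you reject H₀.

A: (101 − 73)²/73 = 784/73 = 10.7397
B: (26 − 30)²/30 = 16/30 = 0.5333
C: (22 − 40)²/40 = 324/40 = 8.1000
D: (63 − 58)²/58 = 25/58 = 0.4310
E: (55 − 55)²/55 = 0/55 = 0.0000
F: (68 − 79)²/79 = 121/79 = 1.5316
Sum = 21.336
df = 5. Since 21.336 > 12.833, we reject H₀.

21.336; reject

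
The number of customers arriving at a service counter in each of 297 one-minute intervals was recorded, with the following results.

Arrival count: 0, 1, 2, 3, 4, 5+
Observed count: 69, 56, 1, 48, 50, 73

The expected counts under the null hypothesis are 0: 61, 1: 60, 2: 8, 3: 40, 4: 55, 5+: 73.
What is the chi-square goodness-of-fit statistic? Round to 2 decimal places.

cat         O        E   (O−E)²/E
0          69       61      1.049
1          56       60      0.267
2           1        8      6.125
3          48       40      1.600
4          50       55      0.455
5+         73       73      0.000
Sum = 9.50

9.50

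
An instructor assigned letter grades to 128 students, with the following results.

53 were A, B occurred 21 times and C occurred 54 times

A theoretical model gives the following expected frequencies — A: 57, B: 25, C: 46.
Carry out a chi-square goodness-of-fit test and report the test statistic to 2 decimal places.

2.31

A: (53 − 57)²/57 = 16/57 = 0.281
B: (21 − 25)²/25 = 16/25 = 0.640
C: (54 − 46)²/46 = 64/46 = 1.391
Sum = 2.31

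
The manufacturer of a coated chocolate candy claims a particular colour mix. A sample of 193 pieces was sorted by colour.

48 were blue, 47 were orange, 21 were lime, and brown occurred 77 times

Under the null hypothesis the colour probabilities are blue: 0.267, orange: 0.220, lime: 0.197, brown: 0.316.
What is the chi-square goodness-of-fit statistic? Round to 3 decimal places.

Expected counts E_i = n·p_i: 193×0.267 = 51.531, 193×0.220 = 42.46, 193×0.197 = 38.021, 193×0.316 = 60.988.
cat         O        E   (O−E)²/E
blue       48   51.531     0.2420
orange     47    42.46     0.4854
lime       21   38.021     7.6199
brown      77   60.988     4.2038
Sum = 12.551

12.551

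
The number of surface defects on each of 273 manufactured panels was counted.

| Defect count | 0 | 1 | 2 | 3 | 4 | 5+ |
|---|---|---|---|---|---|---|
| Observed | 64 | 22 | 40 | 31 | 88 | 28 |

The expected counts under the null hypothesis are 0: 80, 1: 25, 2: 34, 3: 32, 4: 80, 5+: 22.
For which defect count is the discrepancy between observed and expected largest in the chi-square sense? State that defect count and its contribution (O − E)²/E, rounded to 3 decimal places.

0, 3.200

cat         O        E   (O−E)²/E
0          64       80     3.2000
1          22       25     0.3600
2          40       34     1.0588
3          31       32     0.0313
4          88       80     0.8000
5+         28       22     1.6364
The largest term is for 0: 3.200.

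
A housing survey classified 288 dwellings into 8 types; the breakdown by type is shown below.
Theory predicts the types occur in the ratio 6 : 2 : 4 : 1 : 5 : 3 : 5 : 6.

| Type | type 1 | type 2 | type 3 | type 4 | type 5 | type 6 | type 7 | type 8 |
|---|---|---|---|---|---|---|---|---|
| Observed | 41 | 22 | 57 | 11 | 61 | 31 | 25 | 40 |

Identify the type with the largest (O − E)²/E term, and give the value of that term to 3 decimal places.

Ratio total = 32. Expected counts: 288×6/32 = 54, 288×2/32 = 18, 288×4/32 = 36, 288×1/32 = 9, 288×5/32 = 45, 288×3/32 = 27, 288×5/32 = 45, 288×6/32 = 54.
type 1: (41 − 54)²/54 = 169/54 = 3.1296
type 2: (22 − 18)²/18 = 16/18 = 0.8889
type 3: (57 − 36)²/36 = 441/36 = 12.2500
type 4: (11 − 9)²/9 = 4/9 = 0.4444
type 5: (61 − 45)²/45 = 256/45 = 5.6889
type 6: (31 − 27)²/27 = 16/27 = 0.5926
type 7: (25 − 45)²/45 = 400/45 = 8.8889
type 8: (40 − 54)²/54 = 196/54 = 3.6296
The largest term is for type 3: 12.250.

type 3, 12.250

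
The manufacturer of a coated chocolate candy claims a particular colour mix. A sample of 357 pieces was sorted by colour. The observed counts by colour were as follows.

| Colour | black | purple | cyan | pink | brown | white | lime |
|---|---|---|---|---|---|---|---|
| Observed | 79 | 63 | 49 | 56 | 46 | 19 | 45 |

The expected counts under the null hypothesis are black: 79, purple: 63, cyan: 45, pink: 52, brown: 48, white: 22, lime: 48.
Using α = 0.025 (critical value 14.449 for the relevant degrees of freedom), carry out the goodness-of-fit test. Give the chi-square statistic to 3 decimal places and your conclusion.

1.343; do not reject

cat         O        E   (O−E)²/E
black      79       79     0.0000
purple     63       63     0.0000
cyan       49       45     0.3556
pink       56       52     0.3077
brown      46       48     0.0833
white      19       22     0.4091
lime       45       48     0.1875
Sum = 1.343
df = 6. Since 1.343 < 14.449, we do not reject H₀.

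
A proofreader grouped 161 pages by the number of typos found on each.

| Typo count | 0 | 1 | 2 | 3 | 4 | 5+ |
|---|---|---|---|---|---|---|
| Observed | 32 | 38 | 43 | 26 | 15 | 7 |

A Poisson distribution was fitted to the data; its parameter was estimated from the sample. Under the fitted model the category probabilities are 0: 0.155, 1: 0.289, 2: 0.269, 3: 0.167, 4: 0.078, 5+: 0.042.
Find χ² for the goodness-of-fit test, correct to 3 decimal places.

Expected counts E_i = n·p_i: 161×0.155 = 24.955, 161×0.289 = 46.529, 161×0.269 = 43.309, 161×0.167 = 26.887, 161×0.078 = 12.558, 161×0.042 = 6.762.
0: (32 − 24.955)²/24.955 = 49.632025/24.955 = 1.9889
1: (38 − 46.529)²/46.529 = 72.743841/46.529 = 1.5634
2: (43 − 43.309)²/43.309 = 0.095481/43.309 = 0.0022
3: (26 − 26.887)²/26.887 = 0.786769/26.887 = 0.0293
4: (15 − 12.558)²/12.558 = 5.963364/12.558 = 0.4749
5+: (7 − 6.762)²/6.762 = 0.056644/6.762 = 0.0084
Sum = 4.067

4.067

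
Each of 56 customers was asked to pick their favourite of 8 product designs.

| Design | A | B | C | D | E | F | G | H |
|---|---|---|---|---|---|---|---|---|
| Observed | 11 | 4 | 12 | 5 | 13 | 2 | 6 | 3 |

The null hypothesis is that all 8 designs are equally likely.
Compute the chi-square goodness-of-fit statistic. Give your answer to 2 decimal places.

18.86

Under H₀ each category has probability 1/8, so each expected count is 56/8 = 7.
A: (11 − 7)²/7 = 16/7 = 2.286
B: (4 − 7)²/7 = 9/7 = 1.286
C: (12 − 7)²/7 = 25/7 = 3.571
D: (5 − 7)²/7 = 4/7 = 0.571
E: (13 − 7)²/7 = 36/7 = 5.143
F: (2 − 7)²/7 = 25/7 = 3.571
G: (6 − 7)²/7 = 1/7 = 0.143
H: (3 − 7)²/7 = 16/7 = 2.286
Sum = 18.86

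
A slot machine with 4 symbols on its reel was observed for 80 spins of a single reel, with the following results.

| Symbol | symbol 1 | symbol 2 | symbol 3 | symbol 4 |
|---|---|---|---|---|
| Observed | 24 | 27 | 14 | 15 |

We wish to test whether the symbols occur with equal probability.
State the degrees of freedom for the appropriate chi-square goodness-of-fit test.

There are k = 4 categories and no parameters were estimated from the data, so df = 4 − 1 = 3.

3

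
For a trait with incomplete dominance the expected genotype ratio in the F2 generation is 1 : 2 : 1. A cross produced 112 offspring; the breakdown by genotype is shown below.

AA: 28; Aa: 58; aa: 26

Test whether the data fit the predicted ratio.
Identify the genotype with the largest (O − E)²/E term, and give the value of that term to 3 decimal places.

Ratio total = 4. Expected counts: 112×1/4 = 28, 112×2/4 = 56, 112×1/4 = 28.
χ² = (28−28)²/28 + (58−56)²/56 + (26−28)²/28
   = 0.0000 + 0.0714 + 0.1429
The largest term is for aa: 0.143.

aa, 0.143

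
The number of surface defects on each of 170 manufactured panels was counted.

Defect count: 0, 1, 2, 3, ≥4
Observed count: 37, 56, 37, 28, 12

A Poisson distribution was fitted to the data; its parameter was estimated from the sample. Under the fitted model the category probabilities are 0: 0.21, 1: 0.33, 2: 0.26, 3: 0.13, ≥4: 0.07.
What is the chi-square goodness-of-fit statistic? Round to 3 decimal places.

2.796

Expected counts E_i = n·p_i: 170×0.21 = 35.7, 170×0.33 = 56.1, 170×0.26 = 44.2, 170×0.13 = 22.1, 170×0.07 = 11.9.
χ² = (37−35.7)²/35.7 + (56−56.1)²/56.1 + (37−44.2)²/44.2 + (28−22.1)²/22.1 + (12−11.9)²/11.9
   = 0.0473 + 0.0002 + 1.1729 + 1.5751 + 0.0008
Sum = 2.796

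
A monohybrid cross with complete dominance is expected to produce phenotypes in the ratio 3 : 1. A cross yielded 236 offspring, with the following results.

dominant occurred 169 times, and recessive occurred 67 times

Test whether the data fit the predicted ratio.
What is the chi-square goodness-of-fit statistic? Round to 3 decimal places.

1.446

Ratio total = 4. Expected counts: 236×3/4 = 177, 236×1/4 = 59.
χ² = (169−177)²/177 + (67−59)²/59
   = 0.3616 + 1.0847
Sum = 1.446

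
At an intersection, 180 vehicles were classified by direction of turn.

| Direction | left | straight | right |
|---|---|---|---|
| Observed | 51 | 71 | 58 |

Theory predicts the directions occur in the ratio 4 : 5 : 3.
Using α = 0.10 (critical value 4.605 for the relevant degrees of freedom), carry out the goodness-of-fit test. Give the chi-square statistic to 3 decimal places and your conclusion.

Ratio total = 12. Expected counts: 180×4/12 = 60, 180×5/12 = 75, 180×3/12 = 45.
χ² = (51−60)²/60 + (71−75)²/75 + (58−45)²/45
   = 1.3500 + 0.2133 + 3.7556
Sum = 5.319
df = 2. Since 5.319 > 4.605, we reject H₀.

5.319; reject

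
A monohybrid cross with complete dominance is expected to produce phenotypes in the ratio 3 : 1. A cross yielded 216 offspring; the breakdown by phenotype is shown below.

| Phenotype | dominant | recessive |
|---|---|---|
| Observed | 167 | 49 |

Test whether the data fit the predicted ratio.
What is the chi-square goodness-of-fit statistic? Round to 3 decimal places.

0.617

Ratio total = 4. Expected counts: 216×3/4 = 162, 216×1/4 = 54.
dominant: (167 − 162)²/162 = 25/162 = 0.1543
recessive: (49 − 54)²/54 = 25/54 = 0.4630
Sum = 0.617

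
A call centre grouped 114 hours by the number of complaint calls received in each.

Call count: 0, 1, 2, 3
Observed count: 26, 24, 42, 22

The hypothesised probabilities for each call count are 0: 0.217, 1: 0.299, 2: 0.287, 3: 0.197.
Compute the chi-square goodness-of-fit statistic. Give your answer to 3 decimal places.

5.691

Expected counts E_i = n·p_i: 114×0.217 = 24.738, 114×0.299 = 34.086, 114×0.287 = 32.718, 114×0.197 = 22.458.
cat         O        E   (O−E)²/E
0          26   24.738     0.0644
1          24   34.086     2.9844
2          42   32.718     2.6333
3          22   22.458     0.0093
Sum = 5.691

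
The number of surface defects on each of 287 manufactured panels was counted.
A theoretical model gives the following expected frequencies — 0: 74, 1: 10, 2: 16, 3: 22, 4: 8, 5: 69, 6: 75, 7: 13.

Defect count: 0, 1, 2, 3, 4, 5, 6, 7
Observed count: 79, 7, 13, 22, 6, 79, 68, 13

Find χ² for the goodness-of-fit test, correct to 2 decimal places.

χ² = (79−74)²/74 + (7−10)²/10 + (13−16)²/16 + (22−22)²/22 + (6−8)²/8 + (79−69)²/69 + (68−75)²/75 + (13−13)²/13
   = 0.338 + 0.900 + 0.563 + 0.000 + 0.500 + 1.449 + 0.653 + 0.000
Sum = 4.40

4.40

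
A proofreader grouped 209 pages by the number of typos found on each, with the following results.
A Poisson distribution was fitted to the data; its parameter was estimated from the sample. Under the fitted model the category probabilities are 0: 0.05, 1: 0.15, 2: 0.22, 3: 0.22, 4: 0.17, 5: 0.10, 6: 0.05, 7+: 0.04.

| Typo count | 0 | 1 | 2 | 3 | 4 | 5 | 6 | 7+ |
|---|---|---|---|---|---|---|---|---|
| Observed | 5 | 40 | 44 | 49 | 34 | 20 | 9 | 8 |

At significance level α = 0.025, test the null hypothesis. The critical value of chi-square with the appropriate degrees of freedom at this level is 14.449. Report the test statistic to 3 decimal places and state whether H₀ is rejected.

5.834; do not reject

Expected counts E_i = n·p_i: 209×0.05 = 10.45, 209×0.15 = 31.35, 209×0.22 = 45.98, 209×0.22 = 45.98, 209×0.17 = 35.53, 209×0.10 = 20.9, 209×0.05 = 10.45, 209×0.04 = 8.36.
χ² = (5−10.45)²/10.45 + (40−31.35)²/31.35 + (44−45.98)²/45.98 + (49−45.98)²/45.98 + (34−35.53)²/35.53 + (20−20.9)²/20.9 + (9−10.45)²/10.45 + (8−8.36)²/8.36
   = 2.8423 + 2.3867 + 0.0853 + 0.1984 + 0.0659 + 0.0388 + 0.2012 + 0.0155
Sum = 5.834
df = 6. Since 5.834 < 14.449, we do not reject H₀.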